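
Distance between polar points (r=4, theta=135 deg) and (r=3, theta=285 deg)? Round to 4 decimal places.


d = sqrt(r1^2 + r2^2 - 2*r1*r2*cos(t2-t1))
d = sqrt(4^2 + 3^2 - 2*4*3*cos(285-135)) = 6.7664

6.7664


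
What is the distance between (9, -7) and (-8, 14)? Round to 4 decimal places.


d = sqrt((-8-9)^2 + (14--7)^2) = 27.0185

27.0185


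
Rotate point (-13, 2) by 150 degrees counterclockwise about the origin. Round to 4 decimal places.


x' = -13*cos(150) - 2*sin(150) = 10.2583
y' = -13*sin(150) + 2*cos(150) = -8.2321

(10.2583, -8.2321)


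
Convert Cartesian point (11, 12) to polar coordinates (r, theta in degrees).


r = sqrt(11^2 + 12^2) = 16.2788
theta = atan2(12, 11) = 47.4896 degrees

r = 16.2788, theta = 47.4896 degrees


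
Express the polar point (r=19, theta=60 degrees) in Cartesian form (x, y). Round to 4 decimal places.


x = 19 * cos(60) = 9.5
y = 19 * sin(60) = 16.4545

(9.5, 16.4545)


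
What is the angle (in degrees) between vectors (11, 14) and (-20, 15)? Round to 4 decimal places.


dot = 11*-20 + 14*15 = -10
|u| = 17.8045, |v| = 25
cos(angle) = -0.0225
angle = 91.2873 degrees

91.2873 degrees


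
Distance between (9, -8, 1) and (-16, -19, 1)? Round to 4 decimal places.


d = sqrt((-16-9)^2 + (-19--8)^2 + (1-1)^2) = 27.313

27.313


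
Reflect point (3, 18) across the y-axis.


Reflection across y-axis: (x, y) -> (-x, y)
(3, 18) -> (-3, 18)

(-3, 18)


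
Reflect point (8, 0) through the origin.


Reflection through origin: (x, y) -> (-x, -y)
(8, 0) -> (-8, 0)

(-8, 0)


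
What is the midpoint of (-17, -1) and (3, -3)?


Midpoint = ((-17+3)/2, (-1+-3)/2) = (-7, -2)

(-7, -2)


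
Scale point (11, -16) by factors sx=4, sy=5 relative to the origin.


Scaling: (x*sx, y*sy) = (11*4, -16*5) = (44, -80)

(44, -80)


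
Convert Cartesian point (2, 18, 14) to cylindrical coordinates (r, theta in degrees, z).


r = sqrt(2^2 + 18^2) = 18.1108
theta = atan2(18, 2) = 83.6598 deg
z = 14

r = 18.1108, theta = 83.6598 deg, z = 14


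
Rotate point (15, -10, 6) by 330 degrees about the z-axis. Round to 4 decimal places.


x' = 15*cos(330) - -10*sin(330) = 7.9904
y' = 15*sin(330) + -10*cos(330) = -16.1603
z' = 6

(7.9904, -16.1603, 6)


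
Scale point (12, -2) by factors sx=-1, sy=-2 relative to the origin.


Scaling: (x*sx, y*sy) = (12*-1, -2*-2) = (-12, 4)

(-12, 4)


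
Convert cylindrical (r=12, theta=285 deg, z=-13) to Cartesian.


x = 12 * cos(285) = 3.1058
y = 12 * sin(285) = -11.5911
z = -13

(3.1058, -11.5911, -13)


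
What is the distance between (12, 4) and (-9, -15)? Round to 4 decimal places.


d = sqrt((-9-12)^2 + (-15-4)^2) = 28.3196

28.3196


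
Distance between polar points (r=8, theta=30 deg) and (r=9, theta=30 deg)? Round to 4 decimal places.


d = sqrt(r1^2 + r2^2 - 2*r1*r2*cos(t2-t1))
d = sqrt(8^2 + 9^2 - 2*8*9*cos(30-30)) = 1

1


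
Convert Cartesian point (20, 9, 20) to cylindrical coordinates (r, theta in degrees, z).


r = sqrt(20^2 + 9^2) = 21.9317
theta = atan2(9, 20) = 24.2277 deg
z = 20

r = 21.9317, theta = 24.2277 deg, z = 20


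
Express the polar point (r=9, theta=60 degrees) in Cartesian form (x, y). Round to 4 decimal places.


x = 9 * cos(60) = 4.5
y = 9 * sin(60) = 7.7942

(4.5, 7.7942)


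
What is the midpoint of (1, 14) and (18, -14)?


Midpoint = ((1+18)/2, (14+-14)/2) = (9.5, 0)

(9.5, 0)


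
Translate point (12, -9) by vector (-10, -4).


Translation: (x+dx, y+dy) = (12+-10, -9+-4) = (2, -13)

(2, -13)


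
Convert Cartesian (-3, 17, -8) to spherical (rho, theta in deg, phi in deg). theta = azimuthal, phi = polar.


rho = sqrt((-3)^2 + 17^2 + (-8)^2) = 19.0263
theta = atan2(17, -3) = 100.008 deg
phi = acos(-8/19.0263) = 114.8643 deg

rho = 19.0263, theta = 100.008 deg, phi = 114.8643 deg


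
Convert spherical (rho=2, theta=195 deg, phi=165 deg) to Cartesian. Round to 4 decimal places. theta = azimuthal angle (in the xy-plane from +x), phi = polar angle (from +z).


x = 2 * sin(165) * cos(195) = -0.5
y = 2 * sin(165) * sin(195) = -0.134
z = 2 * cos(165) = -1.9319

(-0.5, -0.134, -1.9319)


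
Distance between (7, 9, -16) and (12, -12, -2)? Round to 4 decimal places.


d = sqrt((12-7)^2 + (-12-9)^2 + (-2--16)^2) = 25.7294

25.7294


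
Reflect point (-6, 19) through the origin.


Reflection through origin: (x, y) -> (-x, -y)
(-6, 19) -> (6, -19)

(6, -19)


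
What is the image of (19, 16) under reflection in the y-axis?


Reflection across y-axis: (x, y) -> (-x, y)
(19, 16) -> (-19, 16)

(-19, 16)


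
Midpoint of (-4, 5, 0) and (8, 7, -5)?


Midpoint = ((-4+8)/2, (5+7)/2, (0+-5)/2) = (2, 6, -2.5)

(2, 6, -2.5)


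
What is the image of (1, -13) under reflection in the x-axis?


Reflection across x-axis: (x, y) -> (x, -y)
(1, -13) -> (1, 13)

(1, 13)


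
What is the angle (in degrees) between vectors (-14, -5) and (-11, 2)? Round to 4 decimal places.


dot = -14*-11 + -5*2 = 144
|u| = 14.8661, |v| = 11.1803
cos(angle) = 0.8664
angle = 29.9587 degrees

29.9587 degrees


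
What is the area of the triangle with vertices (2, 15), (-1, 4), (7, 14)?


Area = |x1(y2-y3) + x2(y3-y1) + x3(y1-y2)| / 2
= |2*(4-14) + -1*(14-15) + 7*(15-4)| / 2
= 29

29


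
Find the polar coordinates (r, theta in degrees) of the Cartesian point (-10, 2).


r = sqrt((-10)^2 + 2^2) = 10.198
theta = atan2(2, -10) = 168.6901 degrees

r = 10.198, theta = 168.6901 degrees


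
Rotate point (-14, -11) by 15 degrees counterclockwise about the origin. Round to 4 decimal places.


x' = -14*cos(15) - -11*sin(15) = -10.676
y' = -14*sin(15) + -11*cos(15) = -14.2487

(-10.676, -14.2487)


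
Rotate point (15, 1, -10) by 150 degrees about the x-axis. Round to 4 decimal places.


x' = 15
y' = 1*cos(150) - -10*sin(150) = 4.134
z' = 1*sin(150) + -10*cos(150) = 9.1603

(15, 4.134, 9.1603)


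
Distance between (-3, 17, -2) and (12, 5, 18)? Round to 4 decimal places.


d = sqrt((12--3)^2 + (5-17)^2 + (18--2)^2) = 27.7308

27.7308


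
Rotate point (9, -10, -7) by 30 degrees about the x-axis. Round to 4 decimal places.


x' = 9
y' = -10*cos(30) - -7*sin(30) = -5.1603
z' = -10*sin(30) + -7*cos(30) = -11.0622

(9, -5.1603, -11.0622)


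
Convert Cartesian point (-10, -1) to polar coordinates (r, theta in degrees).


r = sqrt((-10)^2 + (-1)^2) = 10.0499
theta = atan2(-1, -10) = 185.7106 degrees

r = 10.0499, theta = 185.7106 degrees


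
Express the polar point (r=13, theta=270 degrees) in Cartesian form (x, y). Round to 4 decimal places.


x = 13 * cos(270) = 0
y = 13 * sin(270) = -13

(0, -13)


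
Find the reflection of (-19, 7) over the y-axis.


Reflection across y-axis: (x, y) -> (-x, y)
(-19, 7) -> (19, 7)

(19, 7)


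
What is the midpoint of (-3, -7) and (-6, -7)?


Midpoint = ((-3+-6)/2, (-7+-7)/2) = (-4.5, -7)

(-4.5, -7)


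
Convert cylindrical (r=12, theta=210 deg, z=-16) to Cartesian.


x = 12 * cos(210) = -10.3923
y = 12 * sin(210) = -6
z = -16

(-10.3923, -6, -16)


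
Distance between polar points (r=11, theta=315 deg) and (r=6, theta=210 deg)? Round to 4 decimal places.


d = sqrt(r1^2 + r2^2 - 2*r1*r2*cos(t2-t1))
d = sqrt(11^2 + 6^2 - 2*11*6*cos(210-315)) = 13.8262

13.8262


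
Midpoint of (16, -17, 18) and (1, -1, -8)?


Midpoint = ((16+1)/2, (-17+-1)/2, (18+-8)/2) = (8.5, -9, 5)

(8.5, -9, 5)


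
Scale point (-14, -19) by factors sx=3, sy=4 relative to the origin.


Scaling: (x*sx, y*sy) = (-14*3, -19*4) = (-42, -76)

(-42, -76)


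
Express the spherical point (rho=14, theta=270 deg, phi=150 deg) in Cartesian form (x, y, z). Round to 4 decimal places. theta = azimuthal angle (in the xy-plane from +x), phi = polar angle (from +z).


x = 14 * sin(150) * cos(270) = 0
y = 14 * sin(150) * sin(270) = -7
z = 14 * cos(150) = -12.1244

(0, -7, -12.1244)


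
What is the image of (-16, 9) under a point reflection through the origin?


Reflection through origin: (x, y) -> (-x, -y)
(-16, 9) -> (16, -9)

(16, -9)


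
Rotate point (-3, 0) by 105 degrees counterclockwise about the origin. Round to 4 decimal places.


x' = -3*cos(105) - 0*sin(105) = 0.7765
y' = -3*sin(105) + 0*cos(105) = -2.8978

(0.7765, -2.8978)


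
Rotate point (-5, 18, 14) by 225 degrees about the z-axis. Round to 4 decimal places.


x' = -5*cos(225) - 18*sin(225) = 16.2635
y' = -5*sin(225) + 18*cos(225) = -9.1924
z' = 14

(16.2635, -9.1924, 14)


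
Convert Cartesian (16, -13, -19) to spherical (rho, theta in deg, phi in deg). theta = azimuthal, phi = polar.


rho = sqrt(16^2 + (-13)^2 + (-19)^2) = 28.0357
theta = atan2(-13, 16) = 320.9061 deg
phi = acos(-19/28.0357) = 132.6648 deg

rho = 28.0357, theta = 320.9061 deg, phi = 132.6648 deg


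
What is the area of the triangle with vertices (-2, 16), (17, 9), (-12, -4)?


Area = |x1(y2-y3) + x2(y3-y1) + x3(y1-y2)| / 2
= |-2*(9--4) + 17*(-4-16) + -12*(16-9)| / 2
= 225

225


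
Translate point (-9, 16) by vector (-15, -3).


Translation: (x+dx, y+dy) = (-9+-15, 16+-3) = (-24, 13)

(-24, 13)


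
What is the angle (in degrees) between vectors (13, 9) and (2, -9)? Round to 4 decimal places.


dot = 13*2 + 9*-9 = -55
|u| = 15.8114, |v| = 9.2195
cos(angle) = -0.3773
angle = 112.1663 degrees

112.1663 degrees


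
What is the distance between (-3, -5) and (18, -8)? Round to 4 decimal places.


d = sqrt((18--3)^2 + (-8--5)^2) = 21.2132

21.2132


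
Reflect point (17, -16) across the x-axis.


Reflection across x-axis: (x, y) -> (x, -y)
(17, -16) -> (17, 16)

(17, 16)


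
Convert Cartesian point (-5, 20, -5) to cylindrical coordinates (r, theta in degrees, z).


r = sqrt((-5)^2 + 20^2) = 20.6155
theta = atan2(20, -5) = 104.0362 deg
z = -5

r = 20.6155, theta = 104.0362 deg, z = -5


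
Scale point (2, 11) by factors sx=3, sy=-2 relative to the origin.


Scaling: (x*sx, y*sy) = (2*3, 11*-2) = (6, -22)

(6, -22)


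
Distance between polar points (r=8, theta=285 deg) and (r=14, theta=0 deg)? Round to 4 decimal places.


d = sqrt(r1^2 + r2^2 - 2*r1*r2*cos(t2-t1))
d = sqrt(8^2 + 14^2 - 2*8*14*cos(0-285)) = 14.2135

14.2135


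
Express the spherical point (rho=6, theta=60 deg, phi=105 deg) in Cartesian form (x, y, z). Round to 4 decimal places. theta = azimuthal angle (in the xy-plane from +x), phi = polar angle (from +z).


x = 6 * sin(105) * cos(60) = 2.8978
y = 6 * sin(105) * sin(60) = 5.0191
z = 6 * cos(105) = -1.5529

(2.8978, 5.0191, -1.5529)


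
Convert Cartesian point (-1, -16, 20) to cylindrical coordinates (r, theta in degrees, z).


r = sqrt((-1)^2 + (-16)^2) = 16.0312
theta = atan2(-16, -1) = 266.4237 deg
z = 20

r = 16.0312, theta = 266.4237 deg, z = 20


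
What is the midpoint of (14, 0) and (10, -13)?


Midpoint = ((14+10)/2, (0+-13)/2) = (12, -6.5)

(12, -6.5)


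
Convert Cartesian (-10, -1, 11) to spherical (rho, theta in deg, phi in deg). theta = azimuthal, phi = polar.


rho = sqrt((-10)^2 + (-1)^2 + 11^2) = 14.8997
theta = atan2(-1, -10) = 185.7106 deg
phi = acos(11/14.8997) = 42.4156 deg

rho = 14.8997, theta = 185.7106 deg, phi = 42.4156 deg


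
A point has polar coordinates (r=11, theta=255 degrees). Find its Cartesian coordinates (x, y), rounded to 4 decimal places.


x = 11 * cos(255) = -2.847
y = 11 * sin(255) = -10.6252

(-2.847, -10.6252)


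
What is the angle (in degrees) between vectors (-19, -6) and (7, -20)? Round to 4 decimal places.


dot = -19*7 + -6*-20 = -13
|u| = 19.9249, |v| = 21.1896
cos(angle) = -0.0308
angle = 91.7645 degrees

91.7645 degrees


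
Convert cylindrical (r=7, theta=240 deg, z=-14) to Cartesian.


x = 7 * cos(240) = -3.5
y = 7 * sin(240) = -6.0622
z = -14

(-3.5, -6.0622, -14)


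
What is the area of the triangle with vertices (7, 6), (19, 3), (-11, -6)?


Area = |x1(y2-y3) + x2(y3-y1) + x3(y1-y2)| / 2
= |7*(3--6) + 19*(-6-6) + -11*(6-3)| / 2
= 99

99


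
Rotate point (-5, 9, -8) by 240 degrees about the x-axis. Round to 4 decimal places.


x' = -5
y' = 9*cos(240) - -8*sin(240) = -11.4282
z' = 9*sin(240) + -8*cos(240) = -3.7942

(-5, -11.4282, -3.7942)


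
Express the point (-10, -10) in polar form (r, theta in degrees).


r = sqrt((-10)^2 + (-10)^2) = 14.1421
theta = atan2(-10, -10) = 225 degrees

r = 14.1421, theta = 225 degrees


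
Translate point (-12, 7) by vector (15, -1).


Translation: (x+dx, y+dy) = (-12+15, 7+-1) = (3, 6)

(3, 6)


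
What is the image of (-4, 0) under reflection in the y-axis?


Reflection across y-axis: (x, y) -> (-x, y)
(-4, 0) -> (4, 0)

(4, 0)


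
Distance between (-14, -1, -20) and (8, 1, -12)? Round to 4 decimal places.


d = sqrt((8--14)^2 + (1--1)^2 + (-12--20)^2) = 23.4947

23.4947


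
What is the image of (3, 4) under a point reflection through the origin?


Reflection through origin: (x, y) -> (-x, -y)
(3, 4) -> (-3, -4)

(-3, -4)


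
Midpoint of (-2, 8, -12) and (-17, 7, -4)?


Midpoint = ((-2+-17)/2, (8+7)/2, (-12+-4)/2) = (-9.5, 7.5, -8)

(-9.5, 7.5, -8)


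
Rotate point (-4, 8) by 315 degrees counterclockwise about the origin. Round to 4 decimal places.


x' = -4*cos(315) - 8*sin(315) = 2.8284
y' = -4*sin(315) + 8*cos(315) = 8.4853

(2.8284, 8.4853)


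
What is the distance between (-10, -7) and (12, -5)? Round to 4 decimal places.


d = sqrt((12--10)^2 + (-5--7)^2) = 22.0907

22.0907


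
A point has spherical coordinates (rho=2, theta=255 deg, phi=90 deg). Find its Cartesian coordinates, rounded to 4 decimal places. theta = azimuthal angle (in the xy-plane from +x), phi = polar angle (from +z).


x = 2 * sin(90) * cos(255) = -0.5176
y = 2 * sin(90) * sin(255) = -1.9319
z = 2 * cos(90) = 0

(-0.5176, -1.9319, 0)


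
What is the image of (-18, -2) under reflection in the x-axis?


Reflection across x-axis: (x, y) -> (x, -y)
(-18, -2) -> (-18, 2)

(-18, 2)


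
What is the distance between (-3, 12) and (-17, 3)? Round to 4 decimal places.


d = sqrt((-17--3)^2 + (3-12)^2) = 16.6433

16.6433


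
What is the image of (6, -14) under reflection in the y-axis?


Reflection across y-axis: (x, y) -> (-x, y)
(6, -14) -> (-6, -14)

(-6, -14)


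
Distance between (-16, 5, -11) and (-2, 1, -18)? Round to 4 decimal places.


d = sqrt((-2--16)^2 + (1-5)^2 + (-18--11)^2) = 16.1555

16.1555


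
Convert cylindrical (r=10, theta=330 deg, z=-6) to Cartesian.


x = 10 * cos(330) = 8.6603
y = 10 * sin(330) = -5
z = -6

(8.6603, -5, -6)


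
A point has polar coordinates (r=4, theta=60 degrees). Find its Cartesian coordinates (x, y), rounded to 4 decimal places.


x = 4 * cos(60) = 2
y = 4 * sin(60) = 3.4641

(2, 3.4641)


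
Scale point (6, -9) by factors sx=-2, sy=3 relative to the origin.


Scaling: (x*sx, y*sy) = (6*-2, -9*3) = (-12, -27)

(-12, -27)


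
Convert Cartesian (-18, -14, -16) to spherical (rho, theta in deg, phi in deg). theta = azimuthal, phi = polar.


rho = sqrt((-18)^2 + (-14)^2 + (-16)^2) = 27.8568
theta = atan2(-14, -18) = 217.875 deg
phi = acos(-16/27.8568) = 125.0553 deg

rho = 27.8568, theta = 217.875 deg, phi = 125.0553 deg


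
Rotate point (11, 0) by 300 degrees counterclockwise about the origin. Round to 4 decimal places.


x' = 11*cos(300) - 0*sin(300) = 5.5
y' = 11*sin(300) + 0*cos(300) = -9.5263

(5.5, -9.5263)


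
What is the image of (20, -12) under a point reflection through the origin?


Reflection through origin: (x, y) -> (-x, -y)
(20, -12) -> (-20, 12)

(-20, 12)


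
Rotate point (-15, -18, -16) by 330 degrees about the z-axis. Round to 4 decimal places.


x' = -15*cos(330) - -18*sin(330) = -21.9904
y' = -15*sin(330) + -18*cos(330) = -8.0885
z' = -16

(-21.9904, -8.0885, -16)


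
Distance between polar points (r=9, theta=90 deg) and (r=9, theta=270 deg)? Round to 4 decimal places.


d = sqrt(r1^2 + r2^2 - 2*r1*r2*cos(t2-t1))
d = sqrt(9^2 + 9^2 - 2*9*9*cos(270-90)) = 18

18


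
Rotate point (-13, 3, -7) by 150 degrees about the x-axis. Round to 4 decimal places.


x' = -13
y' = 3*cos(150) - -7*sin(150) = 0.9019
z' = 3*sin(150) + -7*cos(150) = 7.5622

(-13, 0.9019, 7.5622)


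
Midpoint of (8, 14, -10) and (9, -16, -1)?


Midpoint = ((8+9)/2, (14+-16)/2, (-10+-1)/2) = (8.5, -1, -5.5)

(8.5, -1, -5.5)


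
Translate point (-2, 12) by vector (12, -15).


Translation: (x+dx, y+dy) = (-2+12, 12+-15) = (10, -3)

(10, -3)


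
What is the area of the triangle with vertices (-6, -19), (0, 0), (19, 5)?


Area = |x1(y2-y3) + x2(y3-y1) + x3(y1-y2)| / 2
= |-6*(0-5) + 0*(5--19) + 19*(-19-0)| / 2
= 165.5

165.5


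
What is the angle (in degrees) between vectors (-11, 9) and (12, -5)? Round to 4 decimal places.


dot = -11*12 + 9*-5 = -177
|u| = 14.2127, |v| = 13
cos(angle) = -0.958
angle = 163.3305 degrees

163.3305 degrees


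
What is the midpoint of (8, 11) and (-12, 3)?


Midpoint = ((8+-12)/2, (11+3)/2) = (-2, 7)

(-2, 7)


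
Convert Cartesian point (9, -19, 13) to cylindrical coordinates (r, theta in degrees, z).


r = sqrt(9^2 + (-19)^2) = 21.0238
theta = atan2(-19, 9) = 295.3462 deg
z = 13

r = 21.0238, theta = 295.3462 deg, z = 13


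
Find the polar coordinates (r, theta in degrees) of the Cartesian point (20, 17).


r = sqrt(20^2 + 17^2) = 26.2488
theta = atan2(17, 20) = 40.3645 degrees

r = 26.2488, theta = 40.3645 degrees


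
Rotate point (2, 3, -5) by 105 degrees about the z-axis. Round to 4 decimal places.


x' = 2*cos(105) - 3*sin(105) = -3.4154
y' = 2*sin(105) + 3*cos(105) = 1.1554
z' = -5

(-3.4154, 1.1554, -5)


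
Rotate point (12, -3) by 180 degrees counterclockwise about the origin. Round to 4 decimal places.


x' = 12*cos(180) - -3*sin(180) = -12
y' = 12*sin(180) + -3*cos(180) = 3

(-12, 3)


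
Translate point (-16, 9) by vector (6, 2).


Translation: (x+dx, y+dy) = (-16+6, 9+2) = (-10, 11)

(-10, 11)


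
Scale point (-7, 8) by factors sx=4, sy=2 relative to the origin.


Scaling: (x*sx, y*sy) = (-7*4, 8*2) = (-28, 16)

(-28, 16)


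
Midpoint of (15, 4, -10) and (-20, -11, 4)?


Midpoint = ((15+-20)/2, (4+-11)/2, (-10+4)/2) = (-2.5, -3.5, -3)

(-2.5, -3.5, -3)


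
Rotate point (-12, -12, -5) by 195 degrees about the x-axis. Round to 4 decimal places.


x' = -12
y' = -12*cos(195) - -5*sin(195) = 10.297
z' = -12*sin(195) + -5*cos(195) = 7.9355

(-12, 10.297, 7.9355)


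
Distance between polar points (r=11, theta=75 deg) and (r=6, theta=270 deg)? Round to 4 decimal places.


d = sqrt(r1^2 + r2^2 - 2*r1*r2*cos(t2-t1))
d = sqrt(11^2 + 6^2 - 2*11*6*cos(270-75)) = 16.8672

16.8672


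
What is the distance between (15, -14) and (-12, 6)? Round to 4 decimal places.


d = sqrt((-12-15)^2 + (6--14)^2) = 33.6006

33.6006


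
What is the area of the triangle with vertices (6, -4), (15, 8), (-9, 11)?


Area = |x1(y2-y3) + x2(y3-y1) + x3(y1-y2)| / 2
= |6*(8-11) + 15*(11--4) + -9*(-4-8)| / 2
= 157.5

157.5


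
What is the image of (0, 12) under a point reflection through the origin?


Reflection through origin: (x, y) -> (-x, -y)
(0, 12) -> (0, -12)

(0, -12)


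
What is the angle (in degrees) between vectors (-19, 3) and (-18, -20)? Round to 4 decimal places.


dot = -19*-18 + 3*-20 = 282
|u| = 19.2354, |v| = 26.9072
cos(angle) = 0.5449
angle = 56.9854 degrees

56.9854 degrees


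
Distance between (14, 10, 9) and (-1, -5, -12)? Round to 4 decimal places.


d = sqrt((-1-14)^2 + (-5-10)^2 + (-12-9)^2) = 29.8496

29.8496


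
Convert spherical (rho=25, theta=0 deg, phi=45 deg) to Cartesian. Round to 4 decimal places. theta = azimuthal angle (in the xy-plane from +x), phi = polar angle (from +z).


x = 25 * sin(45) * cos(0) = 17.6777
y = 25 * sin(45) * sin(0) = 0
z = 25 * cos(45) = 17.6777

(17.6777, 0, 17.6777)


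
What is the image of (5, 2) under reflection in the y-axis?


Reflection across y-axis: (x, y) -> (-x, y)
(5, 2) -> (-5, 2)

(-5, 2)


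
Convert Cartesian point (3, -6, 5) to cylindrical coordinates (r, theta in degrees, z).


r = sqrt(3^2 + (-6)^2) = 6.7082
theta = atan2(-6, 3) = 296.5651 deg
z = 5

r = 6.7082, theta = 296.5651 deg, z = 5


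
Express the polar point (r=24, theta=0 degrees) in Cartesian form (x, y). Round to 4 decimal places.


x = 24 * cos(0) = 24
y = 24 * sin(0) = 0

(24, 0)


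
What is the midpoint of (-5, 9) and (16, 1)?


Midpoint = ((-5+16)/2, (9+1)/2) = (5.5, 5)

(5.5, 5)


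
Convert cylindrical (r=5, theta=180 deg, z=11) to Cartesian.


x = 5 * cos(180) = -5
y = 5 * sin(180) = 0
z = 11

(-5, 0, 11)


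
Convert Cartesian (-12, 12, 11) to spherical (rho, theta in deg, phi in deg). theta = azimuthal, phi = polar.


rho = sqrt((-12)^2 + 12^2 + 11^2) = 20.2237
theta = atan2(12, -12) = 135 deg
phi = acos(11/20.2237) = 57.0495 deg

rho = 20.2237, theta = 135 deg, phi = 57.0495 deg


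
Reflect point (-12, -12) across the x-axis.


Reflection across x-axis: (x, y) -> (x, -y)
(-12, -12) -> (-12, 12)

(-12, 12)


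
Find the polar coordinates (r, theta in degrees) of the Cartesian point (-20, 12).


r = sqrt((-20)^2 + 12^2) = 23.3238
theta = atan2(12, -20) = 149.0362 degrees

r = 23.3238, theta = 149.0362 degrees


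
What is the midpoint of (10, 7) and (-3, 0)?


Midpoint = ((10+-3)/2, (7+0)/2) = (3.5, 3.5)

(3.5, 3.5)


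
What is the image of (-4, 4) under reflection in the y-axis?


Reflection across y-axis: (x, y) -> (-x, y)
(-4, 4) -> (4, 4)

(4, 4)


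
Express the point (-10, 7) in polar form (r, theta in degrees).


r = sqrt((-10)^2 + 7^2) = 12.2066
theta = atan2(7, -10) = 145.008 degrees

r = 12.2066, theta = 145.008 degrees


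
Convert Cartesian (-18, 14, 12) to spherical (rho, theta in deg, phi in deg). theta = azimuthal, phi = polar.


rho = sqrt((-18)^2 + 14^2 + 12^2) = 25.7682
theta = atan2(14, -18) = 142.125 deg
phi = acos(12/25.7682) = 62.2451 deg

rho = 25.7682, theta = 142.125 deg, phi = 62.2451 deg


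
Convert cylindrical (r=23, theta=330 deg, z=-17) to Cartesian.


x = 23 * cos(330) = 19.9186
y = 23 * sin(330) = -11.5
z = -17

(19.9186, -11.5, -17)


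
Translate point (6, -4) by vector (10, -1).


Translation: (x+dx, y+dy) = (6+10, -4+-1) = (16, -5)

(16, -5)


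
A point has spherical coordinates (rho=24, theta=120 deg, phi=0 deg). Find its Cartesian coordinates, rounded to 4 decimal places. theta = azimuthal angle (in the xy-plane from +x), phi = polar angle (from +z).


x = 24 * sin(0) * cos(120) = 0
y = 24 * sin(0) * sin(120) = 0
z = 24 * cos(0) = 24

(0, 0, 24)


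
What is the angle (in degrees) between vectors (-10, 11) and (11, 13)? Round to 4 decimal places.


dot = -10*11 + 11*13 = 33
|u| = 14.8661, |v| = 17.0294
cos(angle) = 0.1304
angle = 82.51 degrees

82.51 degrees


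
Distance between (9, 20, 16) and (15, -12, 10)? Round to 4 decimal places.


d = sqrt((15-9)^2 + (-12-20)^2 + (10-16)^2) = 33.1059

33.1059


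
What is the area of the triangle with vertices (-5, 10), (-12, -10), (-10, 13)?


Area = |x1(y2-y3) + x2(y3-y1) + x3(y1-y2)| / 2
= |-5*(-10-13) + -12*(13-10) + -10*(10--10)| / 2
= 60.5

60.5


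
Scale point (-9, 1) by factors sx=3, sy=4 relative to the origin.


Scaling: (x*sx, y*sy) = (-9*3, 1*4) = (-27, 4)

(-27, 4)


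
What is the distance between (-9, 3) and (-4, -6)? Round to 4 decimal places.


d = sqrt((-4--9)^2 + (-6-3)^2) = 10.2956

10.2956


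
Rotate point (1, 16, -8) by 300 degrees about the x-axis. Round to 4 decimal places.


x' = 1
y' = 16*cos(300) - -8*sin(300) = 1.0718
z' = 16*sin(300) + -8*cos(300) = -17.8564

(1, 1.0718, -17.8564)


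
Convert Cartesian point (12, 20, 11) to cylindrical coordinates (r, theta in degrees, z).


r = sqrt(12^2 + 20^2) = 23.3238
theta = atan2(20, 12) = 59.0362 deg
z = 11

r = 23.3238, theta = 59.0362 deg, z = 11


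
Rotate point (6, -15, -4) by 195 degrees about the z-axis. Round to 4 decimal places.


x' = 6*cos(195) - -15*sin(195) = -9.6778
y' = 6*sin(195) + -15*cos(195) = 12.936
z' = -4

(-9.6778, 12.936, -4)


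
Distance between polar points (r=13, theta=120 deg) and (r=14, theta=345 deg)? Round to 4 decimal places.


d = sqrt(r1^2 + r2^2 - 2*r1*r2*cos(t2-t1))
d = sqrt(13^2 + 14^2 - 2*13*14*cos(345-120)) = 24.9477

24.9477


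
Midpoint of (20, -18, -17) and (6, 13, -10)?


Midpoint = ((20+6)/2, (-18+13)/2, (-17+-10)/2) = (13, -2.5, -13.5)

(13, -2.5, -13.5)


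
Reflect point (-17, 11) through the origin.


Reflection through origin: (x, y) -> (-x, -y)
(-17, 11) -> (17, -11)

(17, -11)


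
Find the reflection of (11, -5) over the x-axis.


Reflection across x-axis: (x, y) -> (x, -y)
(11, -5) -> (11, 5)

(11, 5)


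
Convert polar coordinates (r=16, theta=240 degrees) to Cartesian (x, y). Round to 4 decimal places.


x = 16 * cos(240) = -8
y = 16 * sin(240) = -13.8564

(-8, -13.8564)


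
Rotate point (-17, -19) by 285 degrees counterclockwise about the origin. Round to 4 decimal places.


x' = -17*cos(285) - -19*sin(285) = -22.7525
y' = -17*sin(285) + -19*cos(285) = 11.5032

(-22.7525, 11.5032)


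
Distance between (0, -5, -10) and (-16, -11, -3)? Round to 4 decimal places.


d = sqrt((-16-0)^2 + (-11--5)^2 + (-3--10)^2) = 18.4662

18.4662


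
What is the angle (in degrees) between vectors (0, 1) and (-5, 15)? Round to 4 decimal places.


dot = 0*-5 + 1*15 = 15
|u| = 1, |v| = 15.8114
cos(angle) = 0.9487
angle = 18.4349 degrees

18.4349 degrees


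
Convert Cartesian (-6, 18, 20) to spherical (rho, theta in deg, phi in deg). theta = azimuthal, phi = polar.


rho = sqrt((-6)^2 + 18^2 + 20^2) = 27.5681
theta = atan2(18, -6) = 108.4349 deg
phi = acos(20/27.5681) = 43.4915 deg

rho = 27.5681, theta = 108.4349 deg, phi = 43.4915 deg


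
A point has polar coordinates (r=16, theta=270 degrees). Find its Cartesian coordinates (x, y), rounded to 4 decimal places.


x = 16 * cos(270) = 0
y = 16 * sin(270) = -16

(0, -16)


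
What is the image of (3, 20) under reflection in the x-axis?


Reflection across x-axis: (x, y) -> (x, -y)
(3, 20) -> (3, -20)

(3, -20)


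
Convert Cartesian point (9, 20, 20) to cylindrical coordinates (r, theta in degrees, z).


r = sqrt(9^2 + 20^2) = 21.9317
theta = atan2(20, 9) = 65.7723 deg
z = 20

r = 21.9317, theta = 65.7723 deg, z = 20


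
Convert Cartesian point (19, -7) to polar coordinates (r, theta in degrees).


r = sqrt(19^2 + (-7)^2) = 20.2485
theta = atan2(-7, 19) = 339.7751 degrees

r = 20.2485, theta = 339.7751 degrees


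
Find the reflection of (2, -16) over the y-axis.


Reflection across y-axis: (x, y) -> (-x, y)
(2, -16) -> (-2, -16)

(-2, -16)


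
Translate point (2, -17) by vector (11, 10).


Translation: (x+dx, y+dy) = (2+11, -17+10) = (13, -7)

(13, -7)


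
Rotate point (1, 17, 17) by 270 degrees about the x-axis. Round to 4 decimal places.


x' = 1
y' = 17*cos(270) - 17*sin(270) = 17
z' = 17*sin(270) + 17*cos(270) = -17

(1, 17, -17)


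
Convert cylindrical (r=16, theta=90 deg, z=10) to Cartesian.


x = 16 * cos(90) = 0
y = 16 * sin(90) = 16
z = 10

(0, 16, 10)


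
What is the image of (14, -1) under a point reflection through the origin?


Reflection through origin: (x, y) -> (-x, -y)
(14, -1) -> (-14, 1)

(-14, 1)


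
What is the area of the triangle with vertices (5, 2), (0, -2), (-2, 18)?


Area = |x1(y2-y3) + x2(y3-y1) + x3(y1-y2)| / 2
= |5*(-2-18) + 0*(18-2) + -2*(2--2)| / 2
= 54

54


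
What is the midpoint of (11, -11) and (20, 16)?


Midpoint = ((11+20)/2, (-11+16)/2) = (15.5, 2.5)

(15.5, 2.5)


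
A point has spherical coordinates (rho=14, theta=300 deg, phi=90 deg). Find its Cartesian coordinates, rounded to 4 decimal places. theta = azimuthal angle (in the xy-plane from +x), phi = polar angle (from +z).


x = 14 * sin(90) * cos(300) = 7
y = 14 * sin(90) * sin(300) = -12.1244
z = 14 * cos(90) = 0

(7, -12.1244, 0)


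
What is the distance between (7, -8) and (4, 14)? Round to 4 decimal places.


d = sqrt((4-7)^2 + (14--8)^2) = 22.2036

22.2036


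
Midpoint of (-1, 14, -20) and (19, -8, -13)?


Midpoint = ((-1+19)/2, (14+-8)/2, (-20+-13)/2) = (9, 3, -16.5)

(9, 3, -16.5)


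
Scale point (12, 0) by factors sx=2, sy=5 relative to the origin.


Scaling: (x*sx, y*sy) = (12*2, 0*5) = (24, 0)

(24, 0)


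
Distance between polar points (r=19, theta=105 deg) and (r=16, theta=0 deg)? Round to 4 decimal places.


d = sqrt(r1^2 + r2^2 - 2*r1*r2*cos(t2-t1))
d = sqrt(19^2 + 16^2 - 2*19*16*cos(0-105)) = 27.8274

27.8274


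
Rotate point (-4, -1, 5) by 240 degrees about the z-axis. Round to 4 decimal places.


x' = -4*cos(240) - -1*sin(240) = 1.134
y' = -4*sin(240) + -1*cos(240) = 3.9641
z' = 5

(1.134, 3.9641, 5)


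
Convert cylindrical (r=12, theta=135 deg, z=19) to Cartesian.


x = 12 * cos(135) = -8.4853
y = 12 * sin(135) = 8.4853
z = 19

(-8.4853, 8.4853, 19)


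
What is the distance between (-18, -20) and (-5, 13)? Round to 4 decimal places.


d = sqrt((-5--18)^2 + (13--20)^2) = 35.4683

35.4683


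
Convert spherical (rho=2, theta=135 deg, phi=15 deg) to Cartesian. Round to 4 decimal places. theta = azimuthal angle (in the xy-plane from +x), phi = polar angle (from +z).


x = 2 * sin(15) * cos(135) = -0.366
y = 2 * sin(15) * sin(135) = 0.366
z = 2 * cos(15) = 1.9319

(-0.366, 0.366, 1.9319)


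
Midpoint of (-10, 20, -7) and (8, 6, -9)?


Midpoint = ((-10+8)/2, (20+6)/2, (-7+-9)/2) = (-1, 13, -8)

(-1, 13, -8)


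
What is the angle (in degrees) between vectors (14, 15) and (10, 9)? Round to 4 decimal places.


dot = 14*10 + 15*9 = 275
|u| = 20.5183, |v| = 13.4536
cos(angle) = 0.9962
angle = 4.9877 degrees

4.9877 degrees


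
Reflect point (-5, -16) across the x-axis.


Reflection across x-axis: (x, y) -> (x, -y)
(-5, -16) -> (-5, 16)

(-5, 16)


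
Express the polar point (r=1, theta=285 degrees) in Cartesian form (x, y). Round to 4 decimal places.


x = 1 * cos(285) = 0.2588
y = 1 * sin(285) = -0.9659

(0.2588, -0.9659)


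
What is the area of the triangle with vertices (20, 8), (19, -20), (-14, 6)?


Area = |x1(y2-y3) + x2(y3-y1) + x3(y1-y2)| / 2
= |20*(-20-6) + 19*(6-8) + -14*(8--20)| / 2
= 475

475


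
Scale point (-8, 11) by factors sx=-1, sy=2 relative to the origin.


Scaling: (x*sx, y*sy) = (-8*-1, 11*2) = (8, 22)

(8, 22)


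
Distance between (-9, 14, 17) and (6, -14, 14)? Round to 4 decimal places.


d = sqrt((6--9)^2 + (-14-14)^2 + (14-17)^2) = 31.9061

31.9061


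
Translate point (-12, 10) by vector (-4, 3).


Translation: (x+dx, y+dy) = (-12+-4, 10+3) = (-16, 13)

(-16, 13)


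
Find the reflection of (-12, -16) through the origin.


Reflection through origin: (x, y) -> (-x, -y)
(-12, -16) -> (12, 16)

(12, 16)


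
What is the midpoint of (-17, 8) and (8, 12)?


Midpoint = ((-17+8)/2, (8+12)/2) = (-4.5, 10)

(-4.5, 10)


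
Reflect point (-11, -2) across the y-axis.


Reflection across y-axis: (x, y) -> (-x, y)
(-11, -2) -> (11, -2)

(11, -2)


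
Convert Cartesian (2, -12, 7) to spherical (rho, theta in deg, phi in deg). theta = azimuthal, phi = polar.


rho = sqrt(2^2 + (-12)^2 + 7^2) = 14.0357
theta = atan2(-12, 2) = 279.4623 deg
phi = acos(7/14.0357) = 60.084 deg

rho = 14.0357, theta = 279.4623 deg, phi = 60.084 deg


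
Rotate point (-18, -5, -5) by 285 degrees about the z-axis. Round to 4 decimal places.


x' = -18*cos(285) - -5*sin(285) = -9.4884
y' = -18*sin(285) + -5*cos(285) = 16.0926
z' = -5

(-9.4884, 16.0926, -5)


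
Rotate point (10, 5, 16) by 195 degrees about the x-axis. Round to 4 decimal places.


x' = 10
y' = 5*cos(195) - 16*sin(195) = -0.6885
z' = 5*sin(195) + 16*cos(195) = -16.7489

(10, -0.6885, -16.7489)


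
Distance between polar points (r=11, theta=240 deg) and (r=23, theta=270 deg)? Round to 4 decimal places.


d = sqrt(r1^2 + r2^2 - 2*r1*r2*cos(t2-t1))
d = sqrt(11^2 + 23^2 - 2*11*23*cos(270-240)) = 14.553

14.553


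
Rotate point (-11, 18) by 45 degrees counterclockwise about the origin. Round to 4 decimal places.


x' = -11*cos(45) - 18*sin(45) = -20.5061
y' = -11*sin(45) + 18*cos(45) = 4.9497

(-20.5061, 4.9497)


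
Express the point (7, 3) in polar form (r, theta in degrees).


r = sqrt(7^2 + 3^2) = 7.6158
theta = atan2(3, 7) = 23.1986 degrees

r = 7.6158, theta = 23.1986 degrees


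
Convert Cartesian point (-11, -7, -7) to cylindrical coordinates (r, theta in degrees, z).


r = sqrt((-11)^2 + (-7)^2) = 13.0384
theta = atan2(-7, -11) = 212.4712 deg
z = -7

r = 13.0384, theta = 212.4712 deg, z = -7


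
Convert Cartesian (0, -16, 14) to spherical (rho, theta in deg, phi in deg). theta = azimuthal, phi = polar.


rho = sqrt(0^2 + (-16)^2 + 14^2) = 21.2603
theta = atan2(-16, 0) = 270 deg
phi = acos(14/21.2603) = 48.8141 deg

rho = 21.2603, theta = 270 deg, phi = 48.8141 deg


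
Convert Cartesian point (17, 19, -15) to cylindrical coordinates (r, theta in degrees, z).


r = sqrt(17^2 + 19^2) = 25.4951
theta = atan2(19, 17) = 48.1798 deg
z = -15

r = 25.4951, theta = 48.1798 deg, z = -15


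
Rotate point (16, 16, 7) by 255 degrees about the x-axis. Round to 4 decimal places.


x' = 16
y' = 16*cos(255) - 7*sin(255) = 2.6204
z' = 16*sin(255) + 7*cos(255) = -17.2665

(16, 2.6204, -17.2665)


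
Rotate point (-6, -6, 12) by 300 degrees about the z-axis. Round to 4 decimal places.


x' = -6*cos(300) - -6*sin(300) = -8.1962
y' = -6*sin(300) + -6*cos(300) = 2.1962
z' = 12

(-8.1962, 2.1962, 12)


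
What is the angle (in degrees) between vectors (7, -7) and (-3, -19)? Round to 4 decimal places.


dot = 7*-3 + -7*-19 = 112
|u| = 9.8995, |v| = 19.2354
cos(angle) = 0.5882
angle = 53.9726 degrees

53.9726 degrees


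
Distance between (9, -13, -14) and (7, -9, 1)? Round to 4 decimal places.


d = sqrt((7-9)^2 + (-9--13)^2 + (1--14)^2) = 15.6525

15.6525


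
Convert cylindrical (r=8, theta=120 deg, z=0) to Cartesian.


x = 8 * cos(120) = -4
y = 8 * sin(120) = 6.9282
z = 0

(-4, 6.9282, 0)


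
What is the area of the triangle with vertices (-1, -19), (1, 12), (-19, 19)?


Area = |x1(y2-y3) + x2(y3-y1) + x3(y1-y2)| / 2
= |-1*(12-19) + 1*(19--19) + -19*(-19-12)| / 2
= 317

317


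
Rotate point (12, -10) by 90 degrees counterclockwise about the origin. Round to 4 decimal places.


x' = 12*cos(90) - -10*sin(90) = 10
y' = 12*sin(90) + -10*cos(90) = 12

(10, 12)


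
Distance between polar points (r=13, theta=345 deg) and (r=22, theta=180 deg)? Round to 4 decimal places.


d = sqrt(r1^2 + r2^2 - 2*r1*r2*cos(t2-t1))
d = sqrt(13^2 + 22^2 - 2*13*22*cos(180-345)) = 34.7204

34.7204


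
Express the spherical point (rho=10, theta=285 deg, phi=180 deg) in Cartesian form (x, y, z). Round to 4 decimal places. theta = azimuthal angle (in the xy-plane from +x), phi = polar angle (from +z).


x = 10 * sin(180) * cos(285) = 0
y = 10 * sin(180) * sin(285) = 0
z = 10 * cos(180) = -10

(0, 0, -10)


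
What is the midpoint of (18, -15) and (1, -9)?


Midpoint = ((18+1)/2, (-15+-9)/2) = (9.5, -12)

(9.5, -12)


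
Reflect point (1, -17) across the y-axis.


Reflection across y-axis: (x, y) -> (-x, y)
(1, -17) -> (-1, -17)

(-1, -17)


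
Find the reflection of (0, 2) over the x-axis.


Reflection across x-axis: (x, y) -> (x, -y)
(0, 2) -> (0, -2)

(0, -2)


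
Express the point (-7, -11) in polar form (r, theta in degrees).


r = sqrt((-7)^2 + (-11)^2) = 13.0384
theta = atan2(-11, -7) = 237.5288 degrees

r = 13.0384, theta = 237.5288 degrees


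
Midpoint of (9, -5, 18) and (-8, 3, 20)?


Midpoint = ((9+-8)/2, (-5+3)/2, (18+20)/2) = (0.5, -1, 19)

(0.5, -1, 19)


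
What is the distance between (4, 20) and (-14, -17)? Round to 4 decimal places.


d = sqrt((-14-4)^2 + (-17-20)^2) = 41.1461

41.1461


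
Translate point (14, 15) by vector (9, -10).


Translation: (x+dx, y+dy) = (14+9, 15+-10) = (23, 5)

(23, 5)


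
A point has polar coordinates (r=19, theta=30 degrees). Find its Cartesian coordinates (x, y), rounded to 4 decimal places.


x = 19 * cos(30) = 16.4545
y = 19 * sin(30) = 9.5

(16.4545, 9.5)


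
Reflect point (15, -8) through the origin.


Reflection through origin: (x, y) -> (-x, -y)
(15, -8) -> (-15, 8)

(-15, 8)


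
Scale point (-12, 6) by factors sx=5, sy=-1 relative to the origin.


Scaling: (x*sx, y*sy) = (-12*5, 6*-1) = (-60, -6)

(-60, -6)


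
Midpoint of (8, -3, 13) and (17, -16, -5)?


Midpoint = ((8+17)/2, (-3+-16)/2, (13+-5)/2) = (12.5, -9.5, 4)

(12.5, -9.5, 4)


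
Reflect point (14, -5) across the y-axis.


Reflection across y-axis: (x, y) -> (-x, y)
(14, -5) -> (-14, -5)

(-14, -5)


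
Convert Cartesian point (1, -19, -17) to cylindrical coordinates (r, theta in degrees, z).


r = sqrt(1^2 + (-19)^2) = 19.0263
theta = atan2(-19, 1) = 273.0128 deg
z = -17

r = 19.0263, theta = 273.0128 deg, z = -17


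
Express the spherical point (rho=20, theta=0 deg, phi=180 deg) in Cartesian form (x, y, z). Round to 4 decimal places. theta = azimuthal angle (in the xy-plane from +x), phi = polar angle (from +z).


x = 20 * sin(180) * cos(0) = 0
y = 20 * sin(180) * sin(0) = 0
z = 20 * cos(180) = -20

(0, 0, -20)


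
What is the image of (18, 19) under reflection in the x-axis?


Reflection across x-axis: (x, y) -> (x, -y)
(18, 19) -> (18, -19)

(18, -19)


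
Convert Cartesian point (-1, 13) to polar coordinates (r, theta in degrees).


r = sqrt((-1)^2 + 13^2) = 13.0384
theta = atan2(13, -1) = 94.3987 degrees

r = 13.0384, theta = 94.3987 degrees


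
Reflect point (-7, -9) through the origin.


Reflection through origin: (x, y) -> (-x, -y)
(-7, -9) -> (7, 9)

(7, 9)


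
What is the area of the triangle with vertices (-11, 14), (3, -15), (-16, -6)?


Area = |x1(y2-y3) + x2(y3-y1) + x3(y1-y2)| / 2
= |-11*(-15--6) + 3*(-6-14) + -16*(14--15)| / 2
= 212.5

212.5


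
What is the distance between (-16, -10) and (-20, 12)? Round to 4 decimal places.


d = sqrt((-20--16)^2 + (12--10)^2) = 22.3607

22.3607


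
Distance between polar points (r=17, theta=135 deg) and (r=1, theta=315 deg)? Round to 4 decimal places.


d = sqrt(r1^2 + r2^2 - 2*r1*r2*cos(t2-t1))
d = sqrt(17^2 + 1^2 - 2*17*1*cos(315-135)) = 18

18


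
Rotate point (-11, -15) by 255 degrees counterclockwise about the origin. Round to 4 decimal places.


x' = -11*cos(255) - -15*sin(255) = -11.6419
y' = -11*sin(255) + -15*cos(255) = 14.5075

(-11.6419, 14.5075)


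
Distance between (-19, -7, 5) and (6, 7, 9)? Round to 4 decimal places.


d = sqrt((6--19)^2 + (7--7)^2 + (9-5)^2) = 28.931

28.931


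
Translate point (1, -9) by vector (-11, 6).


Translation: (x+dx, y+dy) = (1+-11, -9+6) = (-10, -3)

(-10, -3)


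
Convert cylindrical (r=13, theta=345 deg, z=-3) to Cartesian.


x = 13 * cos(345) = 12.557
y = 13 * sin(345) = -3.3646
z = -3

(12.557, -3.3646, -3)


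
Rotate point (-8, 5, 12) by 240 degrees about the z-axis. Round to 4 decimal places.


x' = -8*cos(240) - 5*sin(240) = 8.3301
y' = -8*sin(240) + 5*cos(240) = 4.4282
z' = 12

(8.3301, 4.4282, 12)


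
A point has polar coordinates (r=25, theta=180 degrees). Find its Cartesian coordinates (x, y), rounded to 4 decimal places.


x = 25 * cos(180) = -25
y = 25 * sin(180) = 0

(-25, 0)


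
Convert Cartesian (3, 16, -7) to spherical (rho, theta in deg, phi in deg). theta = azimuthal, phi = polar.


rho = sqrt(3^2 + 16^2 + (-7)^2) = 17.72
theta = atan2(16, 3) = 79.3803 deg
phi = acos(-7/17.72) = 113.268 deg

rho = 17.72, theta = 79.3803 deg, phi = 113.268 deg
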